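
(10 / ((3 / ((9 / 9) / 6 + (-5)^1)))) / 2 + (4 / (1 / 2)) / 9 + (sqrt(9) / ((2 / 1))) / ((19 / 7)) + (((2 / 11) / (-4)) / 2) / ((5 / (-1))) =-82883 / 12540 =-6.61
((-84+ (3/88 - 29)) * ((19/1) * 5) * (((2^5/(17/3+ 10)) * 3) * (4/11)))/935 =-27198576/1063469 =-25.58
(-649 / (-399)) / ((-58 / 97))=-62953 / 23142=-2.72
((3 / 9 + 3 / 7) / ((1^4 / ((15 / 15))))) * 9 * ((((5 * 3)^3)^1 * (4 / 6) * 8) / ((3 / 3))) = 123428.57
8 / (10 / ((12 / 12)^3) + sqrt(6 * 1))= 0.64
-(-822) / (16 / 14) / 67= 2877 / 268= 10.74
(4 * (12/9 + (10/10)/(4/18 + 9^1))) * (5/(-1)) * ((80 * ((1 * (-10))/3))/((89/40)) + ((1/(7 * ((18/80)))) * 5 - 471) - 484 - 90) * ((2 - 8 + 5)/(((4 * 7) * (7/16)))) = -187068150800/68411007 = -2734.47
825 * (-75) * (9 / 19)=-556875 / 19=-29309.21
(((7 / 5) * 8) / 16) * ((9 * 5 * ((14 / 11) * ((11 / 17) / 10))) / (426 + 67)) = 441 / 83810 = 0.01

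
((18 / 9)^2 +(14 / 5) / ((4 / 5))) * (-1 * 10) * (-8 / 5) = 120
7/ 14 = 1/ 2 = 0.50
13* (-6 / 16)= -39 / 8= -4.88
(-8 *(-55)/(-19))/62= -0.37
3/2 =1.50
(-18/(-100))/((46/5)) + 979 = 450349/460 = 979.02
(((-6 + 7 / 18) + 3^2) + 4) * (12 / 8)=133 / 12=11.08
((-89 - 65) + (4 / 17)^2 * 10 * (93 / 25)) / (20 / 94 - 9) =10319038 / 596785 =17.29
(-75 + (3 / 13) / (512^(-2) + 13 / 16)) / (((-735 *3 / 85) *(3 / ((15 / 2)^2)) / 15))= 25860217875 / 31923892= 810.06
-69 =-69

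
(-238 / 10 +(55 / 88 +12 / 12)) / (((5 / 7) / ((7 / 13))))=-43463 / 2600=-16.72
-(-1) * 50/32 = 25/16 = 1.56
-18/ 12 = -3/ 2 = -1.50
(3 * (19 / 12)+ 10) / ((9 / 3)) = 59 / 12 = 4.92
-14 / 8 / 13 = -0.13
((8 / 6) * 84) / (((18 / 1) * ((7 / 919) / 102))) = 249968 / 3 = 83322.67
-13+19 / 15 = -176 / 15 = -11.73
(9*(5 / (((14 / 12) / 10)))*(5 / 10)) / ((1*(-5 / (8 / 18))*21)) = -40 / 49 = -0.82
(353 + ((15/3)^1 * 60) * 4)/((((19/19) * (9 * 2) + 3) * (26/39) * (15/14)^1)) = 1553/15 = 103.53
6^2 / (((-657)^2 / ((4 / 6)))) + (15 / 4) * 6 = 6474751 / 287766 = 22.50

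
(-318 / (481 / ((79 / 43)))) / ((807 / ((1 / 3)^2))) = -8374 / 50073543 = -0.00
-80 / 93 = -0.86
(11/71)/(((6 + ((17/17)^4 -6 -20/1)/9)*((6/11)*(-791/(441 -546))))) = 5445/465334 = 0.01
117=117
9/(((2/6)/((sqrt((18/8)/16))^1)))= 81/8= 10.12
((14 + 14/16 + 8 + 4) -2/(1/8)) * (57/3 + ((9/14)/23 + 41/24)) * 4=2323625/2576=902.03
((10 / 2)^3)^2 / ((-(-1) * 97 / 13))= 203125 / 97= 2094.07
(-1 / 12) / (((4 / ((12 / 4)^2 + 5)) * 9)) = -7 / 216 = -0.03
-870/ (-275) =174/ 55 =3.16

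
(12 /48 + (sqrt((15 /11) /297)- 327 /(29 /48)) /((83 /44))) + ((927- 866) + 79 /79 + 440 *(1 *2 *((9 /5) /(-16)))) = -3116325 /9628 + 4 *sqrt(5) /249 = -323.64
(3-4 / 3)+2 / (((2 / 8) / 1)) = 29 / 3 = 9.67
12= 12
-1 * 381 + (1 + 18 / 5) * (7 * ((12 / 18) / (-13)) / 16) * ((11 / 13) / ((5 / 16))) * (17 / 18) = -43492682 / 114075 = -381.26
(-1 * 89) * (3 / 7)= -38.14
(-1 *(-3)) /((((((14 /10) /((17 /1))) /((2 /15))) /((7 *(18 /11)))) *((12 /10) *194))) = 255 /1067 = 0.24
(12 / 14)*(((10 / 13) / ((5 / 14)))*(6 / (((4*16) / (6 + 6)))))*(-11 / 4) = -297 / 52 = -5.71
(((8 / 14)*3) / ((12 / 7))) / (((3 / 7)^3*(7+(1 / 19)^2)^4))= 5825362123063 / 1102737243635712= 0.01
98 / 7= 14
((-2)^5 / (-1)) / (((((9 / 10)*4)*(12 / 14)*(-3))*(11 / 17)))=-4760 / 891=-5.34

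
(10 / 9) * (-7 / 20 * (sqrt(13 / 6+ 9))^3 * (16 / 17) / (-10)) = 469 * sqrt(402) / 6885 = 1.37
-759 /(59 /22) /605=-138 /295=-0.47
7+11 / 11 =8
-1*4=-4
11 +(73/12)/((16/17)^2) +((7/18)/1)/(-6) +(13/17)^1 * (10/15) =8607169/470016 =18.31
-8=-8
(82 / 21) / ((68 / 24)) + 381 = 45503 / 119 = 382.38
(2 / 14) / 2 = 1 / 14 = 0.07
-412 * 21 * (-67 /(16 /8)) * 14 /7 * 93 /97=53910612 /97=555779.51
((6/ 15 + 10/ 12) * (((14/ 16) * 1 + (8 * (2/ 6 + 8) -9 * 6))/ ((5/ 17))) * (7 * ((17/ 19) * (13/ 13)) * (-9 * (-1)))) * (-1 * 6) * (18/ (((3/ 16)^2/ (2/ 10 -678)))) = 633160417344/ 95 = 6664846498.36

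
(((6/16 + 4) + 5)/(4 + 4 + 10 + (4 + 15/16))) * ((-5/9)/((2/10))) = -1250/1101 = -1.14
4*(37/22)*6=444/11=40.36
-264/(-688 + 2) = 132/343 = 0.38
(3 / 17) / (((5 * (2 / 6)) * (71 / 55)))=99 / 1207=0.08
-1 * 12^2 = -144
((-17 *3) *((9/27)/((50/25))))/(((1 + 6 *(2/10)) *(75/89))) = -4.58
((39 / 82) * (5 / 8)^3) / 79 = 4875 / 3316736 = 0.00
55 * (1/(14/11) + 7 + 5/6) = 9955/21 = 474.05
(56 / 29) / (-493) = -56 / 14297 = -0.00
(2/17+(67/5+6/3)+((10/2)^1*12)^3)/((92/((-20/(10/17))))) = -18361319/230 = -79831.82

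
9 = 9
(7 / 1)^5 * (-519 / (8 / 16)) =-17445666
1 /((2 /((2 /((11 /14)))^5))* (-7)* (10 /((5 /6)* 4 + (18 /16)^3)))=-17544107 /4831530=-3.63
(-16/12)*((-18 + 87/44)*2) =470/11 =42.73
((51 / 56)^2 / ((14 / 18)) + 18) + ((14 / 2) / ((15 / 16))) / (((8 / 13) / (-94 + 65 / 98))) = -1113.42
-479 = -479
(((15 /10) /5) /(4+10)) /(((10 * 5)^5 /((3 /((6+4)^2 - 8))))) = 9 /4025000000000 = 0.00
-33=-33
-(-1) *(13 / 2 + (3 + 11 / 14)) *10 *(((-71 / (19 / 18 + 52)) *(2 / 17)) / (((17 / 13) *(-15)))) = 1594944 / 1931965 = 0.83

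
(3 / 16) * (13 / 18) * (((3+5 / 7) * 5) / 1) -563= -188323 / 336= -560.49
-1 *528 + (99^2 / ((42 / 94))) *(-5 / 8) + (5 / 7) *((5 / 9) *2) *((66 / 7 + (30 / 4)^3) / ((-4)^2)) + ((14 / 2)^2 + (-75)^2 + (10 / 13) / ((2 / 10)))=-1044291721 / 122304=-8538.49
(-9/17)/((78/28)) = -42/221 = -0.19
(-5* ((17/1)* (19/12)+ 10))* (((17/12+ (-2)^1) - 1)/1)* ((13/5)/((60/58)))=3173209/4320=734.54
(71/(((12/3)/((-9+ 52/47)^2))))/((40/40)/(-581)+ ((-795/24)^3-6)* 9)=-726762098048/214992677013125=-0.00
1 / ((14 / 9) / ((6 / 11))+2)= 27 / 131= 0.21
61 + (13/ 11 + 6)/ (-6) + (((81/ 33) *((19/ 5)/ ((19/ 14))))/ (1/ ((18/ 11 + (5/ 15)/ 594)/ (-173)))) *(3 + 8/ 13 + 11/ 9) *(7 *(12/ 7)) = 1372215263/ 24491610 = 56.03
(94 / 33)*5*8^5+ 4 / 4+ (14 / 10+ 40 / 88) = 77005271 / 165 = 466698.61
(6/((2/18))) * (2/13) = 108/13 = 8.31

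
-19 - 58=-77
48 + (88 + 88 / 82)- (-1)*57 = 194.07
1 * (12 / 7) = 12 / 7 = 1.71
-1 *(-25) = 25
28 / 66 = 14 / 33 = 0.42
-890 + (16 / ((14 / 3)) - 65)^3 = -80368261 / 343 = -234309.80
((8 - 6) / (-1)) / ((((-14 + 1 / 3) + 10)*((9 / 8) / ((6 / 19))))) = 32 / 209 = 0.15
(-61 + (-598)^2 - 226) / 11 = 357317 / 11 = 32483.36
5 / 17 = 0.29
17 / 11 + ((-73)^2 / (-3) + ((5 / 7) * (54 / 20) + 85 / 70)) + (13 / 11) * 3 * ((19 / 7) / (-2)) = -820723 / 462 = -1776.46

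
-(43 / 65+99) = -6478 / 65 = -99.66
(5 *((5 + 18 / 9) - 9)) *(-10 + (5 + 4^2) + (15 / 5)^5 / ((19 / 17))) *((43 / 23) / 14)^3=-61617925 / 11327477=-5.44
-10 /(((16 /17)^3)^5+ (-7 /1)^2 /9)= -257618074635883421370 /150635023065442596641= -1.71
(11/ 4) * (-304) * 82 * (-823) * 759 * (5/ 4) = 53526858330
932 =932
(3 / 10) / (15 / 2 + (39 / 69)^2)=1587 / 41365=0.04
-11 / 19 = -0.58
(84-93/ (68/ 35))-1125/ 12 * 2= -10293/ 68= -151.37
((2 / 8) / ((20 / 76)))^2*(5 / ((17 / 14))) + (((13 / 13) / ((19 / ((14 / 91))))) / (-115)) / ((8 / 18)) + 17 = 16005527 / 772616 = 20.72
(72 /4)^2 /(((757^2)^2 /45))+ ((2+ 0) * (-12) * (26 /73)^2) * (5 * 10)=-266386038794794380 /1749964498460929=-152.22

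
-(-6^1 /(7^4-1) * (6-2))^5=0.00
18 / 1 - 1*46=-28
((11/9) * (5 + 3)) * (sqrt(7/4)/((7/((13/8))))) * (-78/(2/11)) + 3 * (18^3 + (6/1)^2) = 17604 - 20449 * sqrt(7)/42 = 16315.83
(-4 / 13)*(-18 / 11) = 72 / 143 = 0.50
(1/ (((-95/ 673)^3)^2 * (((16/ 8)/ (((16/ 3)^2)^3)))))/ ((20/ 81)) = 194858921405156874518528/ 33079135078125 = 5890689733.72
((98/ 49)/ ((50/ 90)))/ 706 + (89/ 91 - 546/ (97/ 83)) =-7263433882/ 15579655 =-466.21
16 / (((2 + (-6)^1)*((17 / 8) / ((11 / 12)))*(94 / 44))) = -1936 / 2397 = -0.81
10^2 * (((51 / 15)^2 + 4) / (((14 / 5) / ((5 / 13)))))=19450 / 91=213.74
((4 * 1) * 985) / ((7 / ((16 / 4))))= 15760 / 7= 2251.43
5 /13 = 0.38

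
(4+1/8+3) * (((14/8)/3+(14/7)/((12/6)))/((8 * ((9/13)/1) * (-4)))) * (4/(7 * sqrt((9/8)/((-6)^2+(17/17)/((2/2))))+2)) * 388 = -16843177/26748+3186547 * sqrt(74)/71328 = -245.39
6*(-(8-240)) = 1392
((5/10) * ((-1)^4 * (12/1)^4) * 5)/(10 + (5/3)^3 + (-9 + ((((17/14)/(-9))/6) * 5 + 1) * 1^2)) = 39191040/4927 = 7954.34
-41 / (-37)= 41 / 37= 1.11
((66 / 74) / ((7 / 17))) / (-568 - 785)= -0.00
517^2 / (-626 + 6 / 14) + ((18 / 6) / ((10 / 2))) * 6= -9276293 / 21895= -423.67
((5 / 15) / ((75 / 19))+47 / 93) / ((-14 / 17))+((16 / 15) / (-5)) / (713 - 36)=-23684429 / 33054525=-0.72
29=29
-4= -4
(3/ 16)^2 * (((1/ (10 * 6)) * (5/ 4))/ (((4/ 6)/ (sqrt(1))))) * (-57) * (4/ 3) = -171/ 2048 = -0.08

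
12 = 12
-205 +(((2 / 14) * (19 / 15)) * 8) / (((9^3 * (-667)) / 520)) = -2093291923 / 10211103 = -205.00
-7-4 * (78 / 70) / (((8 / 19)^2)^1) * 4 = -15059 / 140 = -107.56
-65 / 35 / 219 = -13 / 1533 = -0.01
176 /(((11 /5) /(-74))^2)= 2190400 /11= 199127.27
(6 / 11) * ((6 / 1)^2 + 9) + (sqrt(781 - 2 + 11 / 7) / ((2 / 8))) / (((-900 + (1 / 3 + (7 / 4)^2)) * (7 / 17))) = 270 / 11 - 6528 * sqrt(9562) / 2108813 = 24.24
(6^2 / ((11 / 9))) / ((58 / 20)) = 3240 / 319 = 10.16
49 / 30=1.63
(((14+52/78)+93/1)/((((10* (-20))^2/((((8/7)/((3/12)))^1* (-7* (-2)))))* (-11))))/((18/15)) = -0.01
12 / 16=3 / 4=0.75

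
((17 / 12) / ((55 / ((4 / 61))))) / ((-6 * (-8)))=17 / 483120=0.00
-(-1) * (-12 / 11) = -12 / 11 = -1.09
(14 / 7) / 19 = 2 / 19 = 0.11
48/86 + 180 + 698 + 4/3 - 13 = 111829/129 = 866.89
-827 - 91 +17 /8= -7327 /8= -915.88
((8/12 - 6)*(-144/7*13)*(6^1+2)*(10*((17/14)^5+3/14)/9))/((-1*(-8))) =1596509200/352947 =4523.37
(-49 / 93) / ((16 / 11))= -539 / 1488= -0.36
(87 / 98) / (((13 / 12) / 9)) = 4698 / 637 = 7.38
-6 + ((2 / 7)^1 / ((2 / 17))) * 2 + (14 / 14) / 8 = -57 / 56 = -1.02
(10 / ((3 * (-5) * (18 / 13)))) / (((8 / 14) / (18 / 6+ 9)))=-91 / 9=-10.11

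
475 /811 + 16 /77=49551 /62447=0.79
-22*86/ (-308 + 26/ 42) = 39732/ 6455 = 6.16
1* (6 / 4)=3 / 2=1.50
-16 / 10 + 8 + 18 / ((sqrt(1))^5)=122 / 5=24.40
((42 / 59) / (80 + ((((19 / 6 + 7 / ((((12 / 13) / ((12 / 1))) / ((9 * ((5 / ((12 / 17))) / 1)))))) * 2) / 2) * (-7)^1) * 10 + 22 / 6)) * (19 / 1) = -532 / 15978203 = -0.00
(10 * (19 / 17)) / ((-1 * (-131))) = 190 / 2227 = 0.09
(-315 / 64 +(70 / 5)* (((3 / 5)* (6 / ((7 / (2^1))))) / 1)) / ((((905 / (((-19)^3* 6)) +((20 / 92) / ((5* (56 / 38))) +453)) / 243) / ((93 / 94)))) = 227075127165999 / 45143078255840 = 5.03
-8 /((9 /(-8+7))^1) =8 /9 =0.89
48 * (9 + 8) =816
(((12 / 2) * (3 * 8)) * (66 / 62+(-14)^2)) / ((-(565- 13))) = -51.41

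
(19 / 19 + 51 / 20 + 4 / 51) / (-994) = -3701 / 1013880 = -0.00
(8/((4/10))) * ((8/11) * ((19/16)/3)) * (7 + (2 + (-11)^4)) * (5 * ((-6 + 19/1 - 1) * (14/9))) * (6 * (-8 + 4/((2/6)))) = 6235040000/33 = 188940606.06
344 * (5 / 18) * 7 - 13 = 5903 / 9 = 655.89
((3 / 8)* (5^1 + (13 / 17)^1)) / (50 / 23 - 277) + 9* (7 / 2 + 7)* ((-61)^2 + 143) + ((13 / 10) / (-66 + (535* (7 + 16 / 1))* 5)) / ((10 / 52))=1640483186284431 / 4492652900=365147.99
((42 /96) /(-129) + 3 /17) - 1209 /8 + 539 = 13615831 /35088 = 388.05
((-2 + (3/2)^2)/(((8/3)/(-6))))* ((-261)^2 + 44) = -613485/16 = -38342.81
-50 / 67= -0.75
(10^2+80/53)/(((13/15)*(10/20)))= 161400/689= 234.25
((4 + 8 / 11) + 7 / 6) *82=15949 / 33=483.30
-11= -11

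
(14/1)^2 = 196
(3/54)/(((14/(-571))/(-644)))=13133/9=1459.22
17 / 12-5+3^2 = 65 / 12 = 5.42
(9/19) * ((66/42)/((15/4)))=132/665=0.20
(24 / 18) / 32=1 / 24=0.04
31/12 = 2.58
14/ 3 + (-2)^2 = 26/ 3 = 8.67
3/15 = 1/5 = 0.20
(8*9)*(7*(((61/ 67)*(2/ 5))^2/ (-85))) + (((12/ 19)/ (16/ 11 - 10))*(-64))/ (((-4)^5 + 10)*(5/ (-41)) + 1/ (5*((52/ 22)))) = -4203484397190048/ 5618344713557375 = -0.75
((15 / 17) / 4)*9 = 135 / 68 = 1.99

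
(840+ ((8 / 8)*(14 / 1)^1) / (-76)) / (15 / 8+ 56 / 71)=315.28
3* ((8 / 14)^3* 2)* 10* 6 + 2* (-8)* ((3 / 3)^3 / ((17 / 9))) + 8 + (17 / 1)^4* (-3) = -250496.30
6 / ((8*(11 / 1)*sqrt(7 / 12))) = 0.09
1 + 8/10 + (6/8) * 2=33/10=3.30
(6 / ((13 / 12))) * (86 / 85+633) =3880152 / 1105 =3511.45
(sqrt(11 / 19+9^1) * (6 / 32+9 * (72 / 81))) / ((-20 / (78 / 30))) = -1703 * sqrt(3458) / 30400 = -3.29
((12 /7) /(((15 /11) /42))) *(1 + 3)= 1056 /5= 211.20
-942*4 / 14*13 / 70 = -12246 / 245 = -49.98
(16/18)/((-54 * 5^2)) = -4/6075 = -0.00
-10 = -10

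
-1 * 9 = -9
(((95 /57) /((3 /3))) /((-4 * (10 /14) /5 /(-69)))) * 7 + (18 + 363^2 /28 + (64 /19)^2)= 31052443 /5054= 6144.13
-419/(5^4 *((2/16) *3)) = -3352/1875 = -1.79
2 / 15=0.13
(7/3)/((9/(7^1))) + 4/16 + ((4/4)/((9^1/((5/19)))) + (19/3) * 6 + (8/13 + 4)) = 1192669/26676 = 44.71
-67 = -67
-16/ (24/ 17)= -34/ 3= -11.33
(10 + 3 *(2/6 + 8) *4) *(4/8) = 55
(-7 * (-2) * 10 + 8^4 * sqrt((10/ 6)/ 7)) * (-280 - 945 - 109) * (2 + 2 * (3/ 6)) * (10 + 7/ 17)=-967139328 * sqrt(105)/ 119 - 99169560/ 17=-89112739.48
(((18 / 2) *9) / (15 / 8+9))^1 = 216 / 29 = 7.45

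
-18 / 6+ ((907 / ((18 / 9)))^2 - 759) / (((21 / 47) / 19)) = 731914157 / 84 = 8713263.77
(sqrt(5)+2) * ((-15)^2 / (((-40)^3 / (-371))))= 3339 / 1280+3339 * sqrt(5) / 2560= 5.53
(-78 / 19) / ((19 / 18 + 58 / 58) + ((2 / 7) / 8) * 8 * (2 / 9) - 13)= 3276 / 8683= 0.38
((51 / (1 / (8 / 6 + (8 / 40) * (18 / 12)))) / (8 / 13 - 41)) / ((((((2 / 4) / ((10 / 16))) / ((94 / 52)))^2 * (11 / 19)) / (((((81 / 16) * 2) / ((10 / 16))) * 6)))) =-404558469 / 228800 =-1768.18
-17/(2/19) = -323/2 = -161.50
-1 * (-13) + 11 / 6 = 14.83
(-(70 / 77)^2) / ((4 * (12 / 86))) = -1075 / 726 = -1.48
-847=-847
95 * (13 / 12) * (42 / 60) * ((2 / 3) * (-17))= -29393 / 36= -816.47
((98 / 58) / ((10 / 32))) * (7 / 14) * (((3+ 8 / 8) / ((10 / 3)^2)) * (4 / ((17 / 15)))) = 42336 / 12325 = 3.43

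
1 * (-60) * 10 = -600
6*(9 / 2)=27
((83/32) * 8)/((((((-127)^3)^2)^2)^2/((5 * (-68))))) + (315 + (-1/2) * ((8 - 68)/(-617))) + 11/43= 2592024129369990550197398534013319308183491497957184048637/8223239185369046648378511848825468734542034429810033571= 315.21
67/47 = 1.43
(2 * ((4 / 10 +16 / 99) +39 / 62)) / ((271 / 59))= 2155919 / 4158495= 0.52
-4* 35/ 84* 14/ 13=-70/ 39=-1.79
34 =34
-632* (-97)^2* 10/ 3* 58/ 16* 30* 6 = -12933611400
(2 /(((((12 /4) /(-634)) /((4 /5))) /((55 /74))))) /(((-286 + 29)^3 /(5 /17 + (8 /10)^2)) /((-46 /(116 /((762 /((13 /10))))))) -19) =-64698467504 /20121289460479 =-0.00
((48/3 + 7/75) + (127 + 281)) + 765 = 89182/75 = 1189.09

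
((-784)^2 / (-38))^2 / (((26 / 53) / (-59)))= -147673356099584 / 4693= -31466728339.99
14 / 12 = 7 / 6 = 1.17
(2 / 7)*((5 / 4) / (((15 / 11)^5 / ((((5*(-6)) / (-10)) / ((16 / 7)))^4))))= 55240493 / 245760000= 0.22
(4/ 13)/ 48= 1/ 156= 0.01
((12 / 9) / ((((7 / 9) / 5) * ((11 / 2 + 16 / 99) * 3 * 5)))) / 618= 0.00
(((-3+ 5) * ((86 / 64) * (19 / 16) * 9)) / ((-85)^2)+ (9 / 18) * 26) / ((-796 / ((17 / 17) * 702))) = -8442305703 / 736140800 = -11.47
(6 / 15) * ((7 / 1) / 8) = 7 / 20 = 0.35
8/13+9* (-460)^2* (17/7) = 420872456/91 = 4624972.04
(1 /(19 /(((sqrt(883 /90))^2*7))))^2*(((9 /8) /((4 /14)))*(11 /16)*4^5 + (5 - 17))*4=7029676024 /48735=144242.86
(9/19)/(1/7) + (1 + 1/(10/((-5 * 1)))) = 3.82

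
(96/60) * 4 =32/5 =6.40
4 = 4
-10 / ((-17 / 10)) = 100 / 17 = 5.88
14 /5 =2.80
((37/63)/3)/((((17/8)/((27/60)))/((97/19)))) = 7178/33915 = 0.21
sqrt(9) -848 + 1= -844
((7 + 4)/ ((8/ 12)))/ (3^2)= 11/ 6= 1.83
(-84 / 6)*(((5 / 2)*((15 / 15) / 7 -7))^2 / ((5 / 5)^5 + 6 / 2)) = -7200 / 7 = -1028.57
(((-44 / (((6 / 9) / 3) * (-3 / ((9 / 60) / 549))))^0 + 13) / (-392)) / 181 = -1 / 5068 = -0.00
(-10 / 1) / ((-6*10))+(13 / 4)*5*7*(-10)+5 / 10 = -6821 / 6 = -1136.83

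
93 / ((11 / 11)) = 93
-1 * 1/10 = -0.10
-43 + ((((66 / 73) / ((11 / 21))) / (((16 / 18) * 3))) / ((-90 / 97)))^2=-42.51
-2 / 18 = -1 / 9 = -0.11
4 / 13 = 0.31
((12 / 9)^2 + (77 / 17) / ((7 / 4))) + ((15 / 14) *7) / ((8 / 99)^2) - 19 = 22206703 / 19584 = 1133.92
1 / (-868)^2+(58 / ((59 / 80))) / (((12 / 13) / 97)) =1102078490417 / 133356048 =8264.18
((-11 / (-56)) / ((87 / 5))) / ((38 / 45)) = 825 / 61712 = 0.01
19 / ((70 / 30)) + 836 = 5909 / 7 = 844.14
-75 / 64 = -1.17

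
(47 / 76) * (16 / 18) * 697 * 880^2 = 50737139200 / 171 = 296708416.37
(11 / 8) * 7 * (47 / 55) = 329 / 40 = 8.22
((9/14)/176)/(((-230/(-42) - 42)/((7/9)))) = -21/269984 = -0.00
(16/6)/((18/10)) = 40/27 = 1.48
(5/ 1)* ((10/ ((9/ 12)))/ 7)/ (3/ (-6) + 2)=6.35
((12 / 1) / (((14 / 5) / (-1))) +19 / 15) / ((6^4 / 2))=-317 / 68040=-0.00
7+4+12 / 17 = 199 / 17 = 11.71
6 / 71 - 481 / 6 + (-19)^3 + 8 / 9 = -8867011 / 1278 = -6938.19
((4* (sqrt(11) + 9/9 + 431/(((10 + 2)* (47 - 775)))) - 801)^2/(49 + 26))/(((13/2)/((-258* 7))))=-130384409892571/55364400 + 299465588* sqrt(11)/12675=-2276662.38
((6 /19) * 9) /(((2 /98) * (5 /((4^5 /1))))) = 2709504 /95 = 28521.09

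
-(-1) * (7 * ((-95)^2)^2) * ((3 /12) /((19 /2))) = 30008125 /2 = 15004062.50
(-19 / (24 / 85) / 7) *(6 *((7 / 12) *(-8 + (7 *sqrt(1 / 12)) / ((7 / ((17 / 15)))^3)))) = 1615 / 6 -1586899 *sqrt(3) / 9525600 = 268.88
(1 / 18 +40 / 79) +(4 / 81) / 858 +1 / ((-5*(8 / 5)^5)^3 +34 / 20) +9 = 410466167342437653443 / 42927101581454572482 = 9.56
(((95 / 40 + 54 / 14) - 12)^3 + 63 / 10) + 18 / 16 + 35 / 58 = -183.86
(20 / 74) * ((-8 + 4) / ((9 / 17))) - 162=-54626 / 333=-164.04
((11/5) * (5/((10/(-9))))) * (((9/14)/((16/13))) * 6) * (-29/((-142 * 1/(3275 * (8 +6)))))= -660057255/2272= -290518.16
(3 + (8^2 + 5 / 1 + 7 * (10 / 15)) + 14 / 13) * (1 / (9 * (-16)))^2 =0.00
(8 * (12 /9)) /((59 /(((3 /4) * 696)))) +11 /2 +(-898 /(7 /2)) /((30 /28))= -139.59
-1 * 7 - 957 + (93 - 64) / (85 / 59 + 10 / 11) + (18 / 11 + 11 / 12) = -191054903 / 201300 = -949.11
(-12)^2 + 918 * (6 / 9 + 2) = 2592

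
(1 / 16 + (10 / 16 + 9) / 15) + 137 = 33049 / 240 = 137.70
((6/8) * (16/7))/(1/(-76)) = -912/7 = -130.29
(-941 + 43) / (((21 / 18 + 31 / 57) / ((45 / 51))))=-102372 / 221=-463.22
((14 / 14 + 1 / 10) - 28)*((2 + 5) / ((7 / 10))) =-269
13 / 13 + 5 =6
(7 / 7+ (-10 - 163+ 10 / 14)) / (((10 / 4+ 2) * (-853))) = 2398 / 53739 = 0.04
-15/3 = -5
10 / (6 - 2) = 5 / 2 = 2.50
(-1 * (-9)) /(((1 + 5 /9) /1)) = 81 /14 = 5.79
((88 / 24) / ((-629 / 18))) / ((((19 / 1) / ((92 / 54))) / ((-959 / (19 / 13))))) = 12616604 / 2043621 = 6.17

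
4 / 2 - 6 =-4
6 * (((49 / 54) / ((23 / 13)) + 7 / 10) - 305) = -1886518 / 1035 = -1822.72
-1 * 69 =-69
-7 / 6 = -1.17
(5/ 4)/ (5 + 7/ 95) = 475/ 1928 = 0.25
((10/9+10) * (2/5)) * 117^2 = 60840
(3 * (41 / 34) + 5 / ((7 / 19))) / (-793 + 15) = -4091 / 185164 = -0.02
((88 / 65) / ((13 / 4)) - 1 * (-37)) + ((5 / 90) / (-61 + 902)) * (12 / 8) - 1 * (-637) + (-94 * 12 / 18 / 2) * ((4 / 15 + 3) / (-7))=3525566699 / 5116644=689.04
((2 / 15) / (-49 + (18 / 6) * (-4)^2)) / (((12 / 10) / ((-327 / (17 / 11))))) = 1199 / 51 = 23.51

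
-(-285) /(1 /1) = 285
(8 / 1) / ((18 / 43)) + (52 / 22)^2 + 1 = 27985 / 1089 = 25.70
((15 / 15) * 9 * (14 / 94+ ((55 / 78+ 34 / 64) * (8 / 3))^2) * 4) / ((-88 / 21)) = -794031497 / 8387808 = -94.66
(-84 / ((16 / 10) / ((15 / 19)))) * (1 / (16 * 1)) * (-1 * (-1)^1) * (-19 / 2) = 1575 / 64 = 24.61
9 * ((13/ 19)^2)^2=257049/ 130321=1.97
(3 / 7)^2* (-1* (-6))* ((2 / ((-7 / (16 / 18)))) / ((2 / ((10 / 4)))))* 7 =-120 / 49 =-2.45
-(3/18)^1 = -0.17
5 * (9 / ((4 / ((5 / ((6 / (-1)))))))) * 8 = -75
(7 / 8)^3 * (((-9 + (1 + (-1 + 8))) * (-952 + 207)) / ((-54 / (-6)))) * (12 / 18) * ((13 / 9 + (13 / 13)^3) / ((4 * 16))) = 1.41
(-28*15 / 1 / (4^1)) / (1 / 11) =-1155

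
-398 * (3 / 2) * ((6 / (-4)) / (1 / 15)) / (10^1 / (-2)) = -5373 / 2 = -2686.50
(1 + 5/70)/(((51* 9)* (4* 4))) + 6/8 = 25709/34272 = 0.75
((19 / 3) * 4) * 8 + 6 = 626 / 3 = 208.67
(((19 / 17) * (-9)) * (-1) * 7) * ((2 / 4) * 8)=4788 / 17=281.65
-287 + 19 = -268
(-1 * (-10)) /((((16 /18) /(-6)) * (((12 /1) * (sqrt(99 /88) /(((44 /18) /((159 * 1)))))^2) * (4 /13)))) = -7865 /2047761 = -0.00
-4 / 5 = -0.80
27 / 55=0.49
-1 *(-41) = 41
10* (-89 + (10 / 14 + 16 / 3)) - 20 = -17840 / 21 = -849.52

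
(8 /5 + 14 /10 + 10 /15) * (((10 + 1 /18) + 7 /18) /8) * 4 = 517 /27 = 19.15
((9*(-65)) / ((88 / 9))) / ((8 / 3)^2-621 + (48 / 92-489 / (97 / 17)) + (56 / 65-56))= 0.08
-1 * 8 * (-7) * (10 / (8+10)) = 280 / 9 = 31.11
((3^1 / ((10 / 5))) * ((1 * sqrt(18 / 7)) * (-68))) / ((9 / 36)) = -1224 * sqrt(14) / 7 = -654.26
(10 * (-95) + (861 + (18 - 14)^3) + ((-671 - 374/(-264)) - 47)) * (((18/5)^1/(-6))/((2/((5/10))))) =8899/80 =111.24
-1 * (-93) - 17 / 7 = 634 / 7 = 90.57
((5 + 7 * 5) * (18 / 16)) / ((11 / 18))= 810 / 11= 73.64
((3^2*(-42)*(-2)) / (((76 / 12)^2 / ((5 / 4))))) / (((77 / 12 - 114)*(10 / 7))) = -71442 / 466051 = -0.15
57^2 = 3249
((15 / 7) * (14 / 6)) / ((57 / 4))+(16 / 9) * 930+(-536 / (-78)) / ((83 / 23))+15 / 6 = 203954827 / 123006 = 1658.09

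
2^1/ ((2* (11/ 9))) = 9/ 11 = 0.82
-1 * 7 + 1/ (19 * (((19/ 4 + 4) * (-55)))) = -256029/ 36575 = -7.00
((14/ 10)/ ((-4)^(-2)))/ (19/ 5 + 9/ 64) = 7168/ 1261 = 5.68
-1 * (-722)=722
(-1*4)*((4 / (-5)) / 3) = 16 / 15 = 1.07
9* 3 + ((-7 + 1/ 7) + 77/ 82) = 12101/ 574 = 21.08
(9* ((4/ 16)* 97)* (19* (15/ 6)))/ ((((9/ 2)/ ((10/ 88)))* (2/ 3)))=138225/ 352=392.68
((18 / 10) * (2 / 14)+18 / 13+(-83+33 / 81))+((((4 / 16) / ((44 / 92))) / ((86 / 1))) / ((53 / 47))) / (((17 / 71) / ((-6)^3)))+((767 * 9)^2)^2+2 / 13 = 2270656779685195.34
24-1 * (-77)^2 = -5905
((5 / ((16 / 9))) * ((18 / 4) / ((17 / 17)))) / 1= 405 / 32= 12.66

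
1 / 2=0.50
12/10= 6/5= 1.20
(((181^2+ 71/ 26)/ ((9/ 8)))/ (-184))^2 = 725660348449/ 28965924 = 25052.21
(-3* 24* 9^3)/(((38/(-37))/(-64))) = -62145792/19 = -3270831.16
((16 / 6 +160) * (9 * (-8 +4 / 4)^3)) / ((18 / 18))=-502152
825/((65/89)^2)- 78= 248211/169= 1468.70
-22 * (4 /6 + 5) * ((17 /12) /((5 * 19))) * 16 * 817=-1093576 /45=-24301.69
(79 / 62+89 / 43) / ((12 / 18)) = 26745 / 5332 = 5.02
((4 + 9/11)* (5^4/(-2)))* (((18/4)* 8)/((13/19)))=-11328750/143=-79222.03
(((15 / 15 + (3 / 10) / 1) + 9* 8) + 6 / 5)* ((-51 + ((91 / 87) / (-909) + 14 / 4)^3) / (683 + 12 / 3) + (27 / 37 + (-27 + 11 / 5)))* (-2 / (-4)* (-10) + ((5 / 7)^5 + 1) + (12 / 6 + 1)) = 1763482242272821521855518987 / 1207424600374416737118120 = 1460.53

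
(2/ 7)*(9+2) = 22/ 7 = 3.14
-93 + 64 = -29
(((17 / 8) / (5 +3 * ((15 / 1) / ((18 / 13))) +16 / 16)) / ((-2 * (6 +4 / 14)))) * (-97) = 1649 / 3872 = 0.43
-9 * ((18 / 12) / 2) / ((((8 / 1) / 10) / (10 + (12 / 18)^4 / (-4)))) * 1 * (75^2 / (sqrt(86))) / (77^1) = -3778125 * sqrt(86) / 52976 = -661.37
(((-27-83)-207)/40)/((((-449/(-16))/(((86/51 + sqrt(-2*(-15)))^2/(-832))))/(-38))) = -257260399/607281480-258989*sqrt(30)/5953740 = -0.66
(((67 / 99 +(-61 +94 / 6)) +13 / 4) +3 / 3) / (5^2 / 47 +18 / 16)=-1504094 / 61677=-24.39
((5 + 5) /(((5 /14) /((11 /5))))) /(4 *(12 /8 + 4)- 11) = 28 /5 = 5.60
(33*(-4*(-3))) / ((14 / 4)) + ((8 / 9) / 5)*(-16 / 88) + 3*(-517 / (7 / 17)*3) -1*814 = -5940511 / 495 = -12001.03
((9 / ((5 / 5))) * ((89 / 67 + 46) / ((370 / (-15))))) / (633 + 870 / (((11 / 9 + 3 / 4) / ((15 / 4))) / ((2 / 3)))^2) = -143865099 / 16919923658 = -0.01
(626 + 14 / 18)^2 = 31820881 / 81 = 392850.38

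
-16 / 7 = -2.29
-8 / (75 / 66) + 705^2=12425449 / 25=497017.96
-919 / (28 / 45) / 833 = -1.77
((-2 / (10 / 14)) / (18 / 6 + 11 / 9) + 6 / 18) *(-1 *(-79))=-7426 / 285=-26.06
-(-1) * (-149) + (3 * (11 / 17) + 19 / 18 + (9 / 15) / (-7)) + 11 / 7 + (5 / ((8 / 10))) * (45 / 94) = -284958829 / 2013480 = -141.53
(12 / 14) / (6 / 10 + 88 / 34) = 510 / 1897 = 0.27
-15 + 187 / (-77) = -122 / 7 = -17.43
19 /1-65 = -46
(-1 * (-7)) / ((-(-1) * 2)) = 7 / 2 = 3.50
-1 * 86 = -86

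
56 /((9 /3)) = 56 /3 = 18.67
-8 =-8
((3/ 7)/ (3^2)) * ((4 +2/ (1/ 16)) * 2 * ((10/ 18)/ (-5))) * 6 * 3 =-48/ 7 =-6.86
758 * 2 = 1516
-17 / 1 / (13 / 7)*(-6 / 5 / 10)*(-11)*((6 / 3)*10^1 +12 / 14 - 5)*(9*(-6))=3362634 / 325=10346.57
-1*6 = -6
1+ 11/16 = 1.69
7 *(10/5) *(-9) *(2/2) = -126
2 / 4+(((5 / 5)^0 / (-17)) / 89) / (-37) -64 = -7109585 / 111962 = -63.50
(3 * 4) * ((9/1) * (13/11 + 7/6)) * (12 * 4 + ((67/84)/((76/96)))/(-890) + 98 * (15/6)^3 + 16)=105366921543/260414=404613.12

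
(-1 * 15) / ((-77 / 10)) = 150 / 77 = 1.95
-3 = -3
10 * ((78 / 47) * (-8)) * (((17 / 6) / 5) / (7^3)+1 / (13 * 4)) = -44696 / 16121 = -2.77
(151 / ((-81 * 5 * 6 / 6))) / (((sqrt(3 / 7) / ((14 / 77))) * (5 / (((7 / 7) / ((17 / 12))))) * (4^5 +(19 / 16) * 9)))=-19328 * sqrt(21) / 6268964625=-0.00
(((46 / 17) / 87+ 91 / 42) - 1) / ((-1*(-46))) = 1181 / 45356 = 0.03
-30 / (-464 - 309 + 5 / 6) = 0.04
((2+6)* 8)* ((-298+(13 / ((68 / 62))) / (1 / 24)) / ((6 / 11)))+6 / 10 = -404647 / 255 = -1586.85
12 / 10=6 / 5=1.20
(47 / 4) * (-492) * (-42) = 242802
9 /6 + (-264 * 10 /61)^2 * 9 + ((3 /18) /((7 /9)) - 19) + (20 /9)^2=35539818079 /2109807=16845.06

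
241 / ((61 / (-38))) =-9158 / 61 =-150.13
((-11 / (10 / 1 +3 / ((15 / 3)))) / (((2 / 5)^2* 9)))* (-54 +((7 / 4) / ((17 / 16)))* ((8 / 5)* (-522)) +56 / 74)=617895575 / 600066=1029.71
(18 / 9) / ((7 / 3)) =6 / 7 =0.86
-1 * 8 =-8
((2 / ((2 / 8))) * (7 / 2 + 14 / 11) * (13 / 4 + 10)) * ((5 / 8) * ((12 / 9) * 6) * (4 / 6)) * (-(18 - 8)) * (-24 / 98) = 318000 / 77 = 4129.87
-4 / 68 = -1 / 17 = -0.06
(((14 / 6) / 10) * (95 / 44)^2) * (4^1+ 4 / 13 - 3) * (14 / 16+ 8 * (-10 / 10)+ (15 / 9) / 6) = -105893935 / 10872576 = -9.74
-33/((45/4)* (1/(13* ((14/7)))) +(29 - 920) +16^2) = 3432/65995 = 0.05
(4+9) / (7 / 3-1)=9.75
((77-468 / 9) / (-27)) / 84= -25 / 2268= -0.01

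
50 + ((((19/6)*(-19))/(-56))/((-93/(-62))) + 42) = 46729/504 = 92.72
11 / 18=0.61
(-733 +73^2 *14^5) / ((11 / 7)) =20062443541 / 11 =1823858503.73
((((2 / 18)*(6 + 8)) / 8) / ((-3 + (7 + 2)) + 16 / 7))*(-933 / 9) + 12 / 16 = -10541 / 6264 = -1.68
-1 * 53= -53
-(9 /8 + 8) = -73 /8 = -9.12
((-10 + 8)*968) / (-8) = 242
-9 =-9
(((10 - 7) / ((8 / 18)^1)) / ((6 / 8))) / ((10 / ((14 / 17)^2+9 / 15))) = 16623 / 14450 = 1.15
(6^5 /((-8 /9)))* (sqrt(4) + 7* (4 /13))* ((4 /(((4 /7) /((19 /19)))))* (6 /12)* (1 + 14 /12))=-275562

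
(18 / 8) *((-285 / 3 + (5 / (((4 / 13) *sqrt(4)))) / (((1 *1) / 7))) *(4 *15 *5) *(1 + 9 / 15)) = -41175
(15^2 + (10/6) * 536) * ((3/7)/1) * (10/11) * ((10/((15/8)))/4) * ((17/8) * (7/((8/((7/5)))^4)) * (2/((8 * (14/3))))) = 0.43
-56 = -56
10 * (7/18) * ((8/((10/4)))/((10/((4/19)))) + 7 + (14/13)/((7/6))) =115129/3705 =31.07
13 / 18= 0.72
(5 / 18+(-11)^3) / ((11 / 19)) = -455107 / 198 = -2298.52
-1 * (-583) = 583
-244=-244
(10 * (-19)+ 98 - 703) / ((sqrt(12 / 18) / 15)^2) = -536625 / 2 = -268312.50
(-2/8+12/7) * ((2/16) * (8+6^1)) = 41/16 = 2.56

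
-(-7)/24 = 7/24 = 0.29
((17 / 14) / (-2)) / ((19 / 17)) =-0.54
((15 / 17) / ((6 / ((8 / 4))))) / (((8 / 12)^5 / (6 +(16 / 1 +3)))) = 30375 / 544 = 55.84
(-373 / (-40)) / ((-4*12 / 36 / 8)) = -55.95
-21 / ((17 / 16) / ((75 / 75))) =-336 / 17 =-19.76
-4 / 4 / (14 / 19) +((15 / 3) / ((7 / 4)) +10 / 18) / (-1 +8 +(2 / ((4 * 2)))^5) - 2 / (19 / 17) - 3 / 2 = -35690938 / 8581293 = -4.16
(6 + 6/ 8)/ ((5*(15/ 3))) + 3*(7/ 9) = 2.60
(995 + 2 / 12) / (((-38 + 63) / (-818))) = -2442139 / 75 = -32561.85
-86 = -86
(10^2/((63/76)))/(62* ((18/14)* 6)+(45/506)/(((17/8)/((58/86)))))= 175695850/696628917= 0.25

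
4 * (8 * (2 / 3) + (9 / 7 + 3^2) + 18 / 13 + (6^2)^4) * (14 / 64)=229269905 / 156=1469678.88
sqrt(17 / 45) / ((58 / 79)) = 79 *sqrt(85) / 870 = 0.84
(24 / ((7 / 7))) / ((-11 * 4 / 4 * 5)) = -24 / 55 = -0.44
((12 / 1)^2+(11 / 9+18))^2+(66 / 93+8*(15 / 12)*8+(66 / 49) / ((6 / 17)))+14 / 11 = 36173492840 / 1353429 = 26727.29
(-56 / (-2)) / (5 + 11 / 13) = 91 / 19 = 4.79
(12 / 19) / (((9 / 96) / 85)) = 10880 / 19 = 572.63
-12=-12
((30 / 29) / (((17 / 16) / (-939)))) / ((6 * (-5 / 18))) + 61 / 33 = 550.39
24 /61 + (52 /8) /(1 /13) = 84.89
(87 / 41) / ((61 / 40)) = 3480 / 2501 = 1.39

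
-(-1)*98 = 98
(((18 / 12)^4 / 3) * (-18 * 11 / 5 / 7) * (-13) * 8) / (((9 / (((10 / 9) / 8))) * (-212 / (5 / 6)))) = -715 / 11872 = -0.06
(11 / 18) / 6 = 11 / 108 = 0.10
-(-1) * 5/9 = 5/9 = 0.56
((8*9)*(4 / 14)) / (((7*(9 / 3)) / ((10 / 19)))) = 480 / 931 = 0.52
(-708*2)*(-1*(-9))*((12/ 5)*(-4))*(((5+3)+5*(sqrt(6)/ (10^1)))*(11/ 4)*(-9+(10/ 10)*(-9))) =-242237952/ 5 - 15139872*sqrt(6)/ 5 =-55864582.63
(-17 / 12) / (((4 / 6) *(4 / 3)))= -51 / 32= -1.59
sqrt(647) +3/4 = 26.19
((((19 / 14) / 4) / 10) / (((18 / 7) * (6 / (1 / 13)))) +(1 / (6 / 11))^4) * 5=3806717 / 67392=56.49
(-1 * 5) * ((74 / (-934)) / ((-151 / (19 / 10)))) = -703 / 141034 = -0.00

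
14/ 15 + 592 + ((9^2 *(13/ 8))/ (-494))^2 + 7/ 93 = 593.08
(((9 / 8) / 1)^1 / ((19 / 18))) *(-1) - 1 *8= -689 / 76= -9.07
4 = 4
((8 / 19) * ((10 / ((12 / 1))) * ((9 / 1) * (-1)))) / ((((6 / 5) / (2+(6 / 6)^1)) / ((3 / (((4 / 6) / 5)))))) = -3375 / 19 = -177.63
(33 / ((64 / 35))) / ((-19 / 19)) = -1155 / 64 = -18.05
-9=-9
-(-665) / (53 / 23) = 15295 / 53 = 288.58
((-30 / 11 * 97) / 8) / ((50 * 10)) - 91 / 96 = -26771 / 26400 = -1.01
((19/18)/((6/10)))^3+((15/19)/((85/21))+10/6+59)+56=6220620757/50860872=122.31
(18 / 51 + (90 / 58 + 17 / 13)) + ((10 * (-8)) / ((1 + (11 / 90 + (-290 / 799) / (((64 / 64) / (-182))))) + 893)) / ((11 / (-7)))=15894917195972 / 4867711247971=3.27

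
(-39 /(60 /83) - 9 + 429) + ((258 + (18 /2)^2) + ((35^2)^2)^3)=3379220508056641330.05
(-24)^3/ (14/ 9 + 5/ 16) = -1990656/ 269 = -7400.21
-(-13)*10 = 130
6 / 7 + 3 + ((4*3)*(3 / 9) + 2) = 69 / 7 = 9.86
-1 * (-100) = 100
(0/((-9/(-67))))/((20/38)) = 0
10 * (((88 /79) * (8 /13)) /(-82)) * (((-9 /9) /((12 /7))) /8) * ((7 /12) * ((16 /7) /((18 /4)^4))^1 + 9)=136452470 /2486376243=0.05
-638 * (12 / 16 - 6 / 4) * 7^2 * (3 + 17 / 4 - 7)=46893 / 8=5861.62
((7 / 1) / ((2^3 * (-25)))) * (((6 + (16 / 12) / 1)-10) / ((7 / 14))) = 14 / 75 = 0.19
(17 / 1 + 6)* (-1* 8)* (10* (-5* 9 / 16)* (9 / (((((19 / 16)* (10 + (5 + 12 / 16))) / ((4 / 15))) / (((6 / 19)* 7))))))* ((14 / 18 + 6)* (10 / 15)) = 7183360 / 1083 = 6632.83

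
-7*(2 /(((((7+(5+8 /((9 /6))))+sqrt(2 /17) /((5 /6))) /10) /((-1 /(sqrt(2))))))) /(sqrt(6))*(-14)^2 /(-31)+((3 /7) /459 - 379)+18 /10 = -2019901 /5355 - 37901500*sqrt(3) /4450639+154350*sqrt(102) /4450639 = -391.60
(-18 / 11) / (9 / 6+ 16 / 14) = -252 / 407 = -0.62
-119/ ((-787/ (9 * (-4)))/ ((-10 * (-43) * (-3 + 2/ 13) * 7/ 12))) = 39759090/ 10231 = 3886.14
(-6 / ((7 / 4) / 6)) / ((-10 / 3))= 216 / 35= 6.17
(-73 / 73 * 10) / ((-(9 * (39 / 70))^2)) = 49000 / 123201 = 0.40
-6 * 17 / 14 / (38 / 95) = -255 / 14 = -18.21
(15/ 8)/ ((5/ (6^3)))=81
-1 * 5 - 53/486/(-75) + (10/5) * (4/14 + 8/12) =-789379/255150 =-3.09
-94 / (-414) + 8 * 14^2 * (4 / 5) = 1298539 / 1035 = 1254.63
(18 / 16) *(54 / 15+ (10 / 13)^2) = 15939 / 3380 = 4.72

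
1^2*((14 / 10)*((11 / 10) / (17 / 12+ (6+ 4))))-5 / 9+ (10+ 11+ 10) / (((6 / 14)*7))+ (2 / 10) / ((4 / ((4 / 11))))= 3367303 / 339075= 9.93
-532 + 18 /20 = -5311 /10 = -531.10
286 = 286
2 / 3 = 0.67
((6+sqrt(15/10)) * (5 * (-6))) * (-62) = 930 * sqrt(6)+11160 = 13438.03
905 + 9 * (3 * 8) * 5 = 1985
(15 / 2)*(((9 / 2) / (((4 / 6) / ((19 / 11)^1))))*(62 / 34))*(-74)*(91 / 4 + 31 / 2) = -79435485 / 176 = -451337.98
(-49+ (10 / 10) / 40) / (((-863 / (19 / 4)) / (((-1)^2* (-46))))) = -856083 / 69040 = -12.40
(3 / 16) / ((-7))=-3 / 112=-0.03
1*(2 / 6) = 1 / 3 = 0.33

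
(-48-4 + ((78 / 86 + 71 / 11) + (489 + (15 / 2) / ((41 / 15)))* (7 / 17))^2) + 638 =19399187999984105 / 434758247044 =44620.63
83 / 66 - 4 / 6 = 13 / 22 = 0.59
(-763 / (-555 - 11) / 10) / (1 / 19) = 2.56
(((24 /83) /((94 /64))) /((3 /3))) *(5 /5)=768 /3901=0.20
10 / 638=5 / 319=0.02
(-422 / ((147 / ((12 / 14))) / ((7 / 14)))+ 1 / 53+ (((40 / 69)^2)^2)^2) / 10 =-11196243705641960743 / 93403406487382647390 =-0.12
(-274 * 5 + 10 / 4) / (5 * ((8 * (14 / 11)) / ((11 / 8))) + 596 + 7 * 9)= -330935 / 168438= -1.96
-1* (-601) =601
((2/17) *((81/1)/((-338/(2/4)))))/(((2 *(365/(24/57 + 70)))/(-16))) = 433512/19924255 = 0.02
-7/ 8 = -0.88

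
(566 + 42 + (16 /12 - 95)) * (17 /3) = 26231 /9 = 2914.56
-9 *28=-252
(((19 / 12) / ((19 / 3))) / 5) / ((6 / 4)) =1 / 30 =0.03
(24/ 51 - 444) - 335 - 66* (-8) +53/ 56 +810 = 533517/ 952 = 560.42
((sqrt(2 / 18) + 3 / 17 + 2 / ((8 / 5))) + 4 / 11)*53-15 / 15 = 250301 / 2244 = 111.54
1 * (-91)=-91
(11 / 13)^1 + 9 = 128 / 13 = 9.85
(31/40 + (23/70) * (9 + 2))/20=1229/5600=0.22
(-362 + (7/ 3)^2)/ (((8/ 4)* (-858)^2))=-3209/ 13250952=-0.00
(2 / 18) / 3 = 1 / 27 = 0.04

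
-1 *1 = -1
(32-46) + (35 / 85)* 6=-196 / 17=-11.53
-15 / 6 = -5 / 2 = -2.50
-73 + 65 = -8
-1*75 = -75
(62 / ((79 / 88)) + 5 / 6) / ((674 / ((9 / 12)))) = 33131 / 425968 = 0.08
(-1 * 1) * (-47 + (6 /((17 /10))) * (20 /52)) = 10087 /221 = 45.64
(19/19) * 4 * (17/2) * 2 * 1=68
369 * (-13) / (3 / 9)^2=-43173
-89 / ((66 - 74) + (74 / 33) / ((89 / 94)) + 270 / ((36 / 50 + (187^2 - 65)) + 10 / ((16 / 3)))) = 1824867917367 / 115312418260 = 15.83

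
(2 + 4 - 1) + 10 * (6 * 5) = 305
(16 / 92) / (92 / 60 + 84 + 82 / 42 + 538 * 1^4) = 35 / 125879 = 0.00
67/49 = 1.37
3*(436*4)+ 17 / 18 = 94193 / 18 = 5232.94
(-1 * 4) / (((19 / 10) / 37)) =-1480 / 19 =-77.89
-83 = -83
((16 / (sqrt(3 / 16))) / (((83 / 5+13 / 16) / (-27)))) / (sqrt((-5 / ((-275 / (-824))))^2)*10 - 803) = 33792*sqrt(3) / 667247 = 0.09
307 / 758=0.41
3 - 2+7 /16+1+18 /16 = 57 /16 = 3.56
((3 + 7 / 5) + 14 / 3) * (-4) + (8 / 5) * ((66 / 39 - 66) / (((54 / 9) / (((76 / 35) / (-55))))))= -404832 / 11375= -35.59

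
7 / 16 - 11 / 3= -3.23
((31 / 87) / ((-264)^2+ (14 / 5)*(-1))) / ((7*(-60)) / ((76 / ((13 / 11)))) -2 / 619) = -20052505 / 25628179729326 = -0.00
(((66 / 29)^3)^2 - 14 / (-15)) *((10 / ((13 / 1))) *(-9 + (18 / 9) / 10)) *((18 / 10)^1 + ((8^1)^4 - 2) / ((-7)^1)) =2241423993847344944 / 4059669165825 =552119.87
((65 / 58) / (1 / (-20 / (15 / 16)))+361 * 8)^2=62088678976 / 7569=8203022.72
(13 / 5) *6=15.60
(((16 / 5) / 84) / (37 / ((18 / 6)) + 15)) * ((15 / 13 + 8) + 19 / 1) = 732 / 18655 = 0.04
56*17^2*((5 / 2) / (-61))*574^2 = -13330598960 / 61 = -218534409.18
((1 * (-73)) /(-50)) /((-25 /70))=-511 /125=-4.09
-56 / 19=-2.95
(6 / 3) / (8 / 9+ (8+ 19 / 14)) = 252 / 1291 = 0.20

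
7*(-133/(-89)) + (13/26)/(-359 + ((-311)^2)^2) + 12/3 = 14.46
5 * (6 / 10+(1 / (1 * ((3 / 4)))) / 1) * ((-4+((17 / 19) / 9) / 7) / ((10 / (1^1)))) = -138359 / 35910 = -3.85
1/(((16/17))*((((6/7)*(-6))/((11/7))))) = -187/576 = -0.32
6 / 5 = 1.20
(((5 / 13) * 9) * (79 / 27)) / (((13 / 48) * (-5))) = -1264 / 169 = -7.48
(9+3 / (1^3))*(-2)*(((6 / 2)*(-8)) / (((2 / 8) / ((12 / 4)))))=6912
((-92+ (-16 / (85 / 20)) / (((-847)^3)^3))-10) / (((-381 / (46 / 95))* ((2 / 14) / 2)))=35792135712385420941188308185688 / 19721963708893409922151851403515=1.81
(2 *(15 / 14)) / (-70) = -3 / 98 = -0.03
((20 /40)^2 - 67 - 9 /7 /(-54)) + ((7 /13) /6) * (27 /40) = -66.67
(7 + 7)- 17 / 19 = 249 / 19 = 13.11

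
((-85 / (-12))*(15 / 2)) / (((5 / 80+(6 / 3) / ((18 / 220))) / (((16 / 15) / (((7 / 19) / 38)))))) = 5891520 / 24703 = 238.49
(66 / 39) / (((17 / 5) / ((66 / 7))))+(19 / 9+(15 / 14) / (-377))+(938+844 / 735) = 26736024061 / 28263690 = 945.95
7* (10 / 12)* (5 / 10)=35 / 12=2.92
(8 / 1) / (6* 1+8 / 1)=4 / 7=0.57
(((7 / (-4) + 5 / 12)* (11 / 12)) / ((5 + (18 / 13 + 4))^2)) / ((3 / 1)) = -1859 / 492075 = -0.00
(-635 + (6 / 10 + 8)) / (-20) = 783 / 25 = 31.32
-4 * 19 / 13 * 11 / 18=-3.57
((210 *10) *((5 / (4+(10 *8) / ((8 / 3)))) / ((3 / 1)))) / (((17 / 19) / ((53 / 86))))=881125 / 12427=70.90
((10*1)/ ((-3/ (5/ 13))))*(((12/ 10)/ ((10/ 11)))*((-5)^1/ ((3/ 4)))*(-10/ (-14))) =2200/ 273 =8.06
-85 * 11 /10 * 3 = -561 /2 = -280.50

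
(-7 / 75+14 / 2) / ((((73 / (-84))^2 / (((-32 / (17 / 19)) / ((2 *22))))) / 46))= -8518605312 / 24913075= -341.93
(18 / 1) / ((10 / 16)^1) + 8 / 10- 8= 108 / 5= 21.60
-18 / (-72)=0.25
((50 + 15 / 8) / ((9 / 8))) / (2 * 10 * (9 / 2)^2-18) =415 / 3483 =0.12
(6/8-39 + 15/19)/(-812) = 2847/61712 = 0.05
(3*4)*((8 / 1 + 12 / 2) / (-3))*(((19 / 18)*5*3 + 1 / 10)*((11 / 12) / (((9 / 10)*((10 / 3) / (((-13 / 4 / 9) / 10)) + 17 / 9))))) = 956956 / 95211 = 10.05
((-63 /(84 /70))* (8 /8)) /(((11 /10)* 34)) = -525 /374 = -1.40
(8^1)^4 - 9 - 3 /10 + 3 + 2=40917 /10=4091.70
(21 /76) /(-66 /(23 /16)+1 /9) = -4347 /720556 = -0.01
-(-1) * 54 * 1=54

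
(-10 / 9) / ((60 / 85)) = -1.57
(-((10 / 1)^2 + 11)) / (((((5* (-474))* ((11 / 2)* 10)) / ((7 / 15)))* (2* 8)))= 259 / 10428000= 0.00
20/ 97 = 0.21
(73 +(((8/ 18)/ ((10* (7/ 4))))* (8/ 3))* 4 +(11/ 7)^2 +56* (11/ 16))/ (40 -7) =1511399/ 436590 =3.46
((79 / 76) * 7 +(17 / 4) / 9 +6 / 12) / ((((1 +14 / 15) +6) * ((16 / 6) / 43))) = 86645 / 5168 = 16.77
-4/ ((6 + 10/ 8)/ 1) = -16/ 29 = -0.55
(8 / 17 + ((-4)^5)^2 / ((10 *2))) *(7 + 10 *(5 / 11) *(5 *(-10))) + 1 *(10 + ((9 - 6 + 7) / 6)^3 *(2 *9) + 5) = -32393935447 / 2805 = -11548640.09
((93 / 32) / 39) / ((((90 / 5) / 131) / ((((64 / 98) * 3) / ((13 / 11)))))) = 44671 / 49686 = 0.90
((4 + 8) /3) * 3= 12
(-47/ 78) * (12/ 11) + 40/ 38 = 0.40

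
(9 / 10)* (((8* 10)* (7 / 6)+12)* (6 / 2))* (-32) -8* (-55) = -43304 / 5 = -8660.80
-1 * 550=-550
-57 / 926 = -0.06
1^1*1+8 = 9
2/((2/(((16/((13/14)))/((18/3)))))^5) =1101463552/90224199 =12.21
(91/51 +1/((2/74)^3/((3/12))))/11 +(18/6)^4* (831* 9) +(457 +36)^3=270245160931/2244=120430107.37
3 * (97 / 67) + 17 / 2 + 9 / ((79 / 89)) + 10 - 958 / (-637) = 232551849 / 6743282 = 34.49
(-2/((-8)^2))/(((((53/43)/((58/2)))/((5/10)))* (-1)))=1247/3392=0.37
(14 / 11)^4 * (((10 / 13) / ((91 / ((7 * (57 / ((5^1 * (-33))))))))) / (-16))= 91238 / 27217619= 0.00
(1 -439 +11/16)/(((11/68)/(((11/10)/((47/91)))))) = -5757.64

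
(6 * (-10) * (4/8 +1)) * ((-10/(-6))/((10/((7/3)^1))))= -35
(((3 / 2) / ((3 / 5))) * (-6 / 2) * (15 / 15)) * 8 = -60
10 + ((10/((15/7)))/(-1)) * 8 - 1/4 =-331/12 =-27.58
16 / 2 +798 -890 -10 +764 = 670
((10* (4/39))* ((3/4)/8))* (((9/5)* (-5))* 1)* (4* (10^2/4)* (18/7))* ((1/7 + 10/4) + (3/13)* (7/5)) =-5465475/8281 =-660.00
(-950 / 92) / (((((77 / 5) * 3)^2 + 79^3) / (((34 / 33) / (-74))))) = 10625 / 36594620304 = 0.00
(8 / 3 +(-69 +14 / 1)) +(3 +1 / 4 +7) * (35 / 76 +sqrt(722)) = -43423 / 912 +779 * sqrt(2) / 4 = 227.81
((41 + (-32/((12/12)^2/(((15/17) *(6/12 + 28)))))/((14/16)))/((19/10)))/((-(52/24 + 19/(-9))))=18820980/2261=8324.18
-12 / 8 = -3 / 2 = -1.50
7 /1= 7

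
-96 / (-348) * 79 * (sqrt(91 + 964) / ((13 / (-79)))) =-49928 * sqrt(1055) / 377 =-4301.59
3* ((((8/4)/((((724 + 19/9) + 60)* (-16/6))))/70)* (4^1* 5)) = -81/99050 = -0.00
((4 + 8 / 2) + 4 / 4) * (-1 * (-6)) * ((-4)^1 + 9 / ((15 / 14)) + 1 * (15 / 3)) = 2538 / 5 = 507.60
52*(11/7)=572/7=81.71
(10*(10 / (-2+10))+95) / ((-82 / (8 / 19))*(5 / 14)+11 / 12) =-18060 / 11531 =-1.57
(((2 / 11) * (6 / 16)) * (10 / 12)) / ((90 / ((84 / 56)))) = 1 / 1056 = 0.00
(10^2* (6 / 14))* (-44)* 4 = -52800 / 7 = -7542.86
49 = 49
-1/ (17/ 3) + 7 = 116/ 17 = 6.82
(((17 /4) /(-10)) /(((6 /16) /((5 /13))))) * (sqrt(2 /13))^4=-68 /6591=-0.01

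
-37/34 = -1.09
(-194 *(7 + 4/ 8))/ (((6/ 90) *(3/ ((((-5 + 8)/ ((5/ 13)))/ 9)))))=-6305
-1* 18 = -18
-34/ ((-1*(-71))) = -34/ 71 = -0.48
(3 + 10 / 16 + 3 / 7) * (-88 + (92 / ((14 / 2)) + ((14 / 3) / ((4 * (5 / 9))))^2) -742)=-129097851 / 39200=-3293.31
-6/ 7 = -0.86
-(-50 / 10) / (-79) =-5 / 79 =-0.06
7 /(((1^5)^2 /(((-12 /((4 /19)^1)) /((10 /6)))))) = -1197 /5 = -239.40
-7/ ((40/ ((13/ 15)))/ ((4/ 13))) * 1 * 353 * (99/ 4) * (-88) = 896973/ 25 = 35878.92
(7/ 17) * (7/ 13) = 49/ 221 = 0.22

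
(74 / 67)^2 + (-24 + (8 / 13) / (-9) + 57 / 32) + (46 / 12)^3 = 1777898027 / 50420448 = 35.26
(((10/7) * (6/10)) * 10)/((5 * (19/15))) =180/133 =1.35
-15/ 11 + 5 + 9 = 139/ 11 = 12.64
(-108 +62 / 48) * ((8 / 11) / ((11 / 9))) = -7683 / 121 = -63.50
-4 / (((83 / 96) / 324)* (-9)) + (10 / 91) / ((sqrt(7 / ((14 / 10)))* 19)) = 166.56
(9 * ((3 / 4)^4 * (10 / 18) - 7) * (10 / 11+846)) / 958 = -36618867 / 674432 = -54.30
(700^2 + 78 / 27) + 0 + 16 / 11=48510430 / 99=490004.34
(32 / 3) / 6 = 1.78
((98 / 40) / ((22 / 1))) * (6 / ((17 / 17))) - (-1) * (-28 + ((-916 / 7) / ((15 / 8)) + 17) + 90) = 9127 / 924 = 9.88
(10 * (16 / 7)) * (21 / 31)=480 / 31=15.48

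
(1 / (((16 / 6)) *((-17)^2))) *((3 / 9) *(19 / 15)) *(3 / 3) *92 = 437 / 8670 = 0.05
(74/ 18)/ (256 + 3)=1/ 63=0.02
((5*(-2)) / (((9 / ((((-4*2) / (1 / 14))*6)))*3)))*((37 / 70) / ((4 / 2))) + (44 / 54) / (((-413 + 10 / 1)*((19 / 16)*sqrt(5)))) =592 / 9-352*sqrt(5) / 1033695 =65.78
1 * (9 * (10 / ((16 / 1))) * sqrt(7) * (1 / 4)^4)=45 * sqrt(7) / 2048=0.06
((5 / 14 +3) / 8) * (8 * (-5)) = -235 / 14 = -16.79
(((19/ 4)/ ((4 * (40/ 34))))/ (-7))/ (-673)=323/ 1507520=0.00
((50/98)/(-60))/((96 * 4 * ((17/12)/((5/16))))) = -25/5117952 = -0.00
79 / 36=2.19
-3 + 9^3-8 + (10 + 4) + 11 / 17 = 12455 / 17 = 732.65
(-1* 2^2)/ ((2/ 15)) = -30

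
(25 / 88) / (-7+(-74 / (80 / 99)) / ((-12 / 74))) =250 / 490787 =0.00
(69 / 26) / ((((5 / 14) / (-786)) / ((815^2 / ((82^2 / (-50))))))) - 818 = 630394750621 / 21853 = 28847057.64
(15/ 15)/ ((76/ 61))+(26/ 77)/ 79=373039/ 462308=0.81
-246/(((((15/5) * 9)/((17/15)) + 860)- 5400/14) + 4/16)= -39032/79073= -0.49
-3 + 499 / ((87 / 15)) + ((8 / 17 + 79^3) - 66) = 243076857 / 493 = 493056.51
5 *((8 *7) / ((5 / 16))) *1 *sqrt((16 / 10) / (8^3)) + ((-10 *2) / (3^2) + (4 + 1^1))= 25 / 9 + 112 *sqrt(5) / 5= 52.87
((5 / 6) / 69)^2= 25 / 171396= 0.00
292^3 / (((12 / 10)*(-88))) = -7780340 / 33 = -235767.88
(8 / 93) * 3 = 8 / 31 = 0.26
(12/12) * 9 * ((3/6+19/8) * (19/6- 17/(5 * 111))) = 240189/2960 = 81.14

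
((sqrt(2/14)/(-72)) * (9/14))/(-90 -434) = 0.00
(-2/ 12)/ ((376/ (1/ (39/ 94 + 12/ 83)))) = -83/ 104760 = -0.00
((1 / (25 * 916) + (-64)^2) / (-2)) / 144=-93798401 / 6595200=-14.22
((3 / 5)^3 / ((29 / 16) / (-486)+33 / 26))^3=20332468359946469376 / 4088995995990201171875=0.00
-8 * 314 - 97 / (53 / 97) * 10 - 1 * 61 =-230459 / 53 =-4348.28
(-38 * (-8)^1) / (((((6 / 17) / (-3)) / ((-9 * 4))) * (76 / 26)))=31824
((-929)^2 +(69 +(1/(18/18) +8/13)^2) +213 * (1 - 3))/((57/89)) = 12975669293/9633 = 1347001.90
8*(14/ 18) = 6.22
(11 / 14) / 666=11 / 9324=0.00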